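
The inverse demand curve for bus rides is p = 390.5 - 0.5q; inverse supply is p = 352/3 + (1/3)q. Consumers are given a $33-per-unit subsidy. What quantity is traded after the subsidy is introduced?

Pre-subsidy: 390.5 - 0.5q = 352/3 + (1/3)q gives q* = 327.8 and p* = 226.6.
With the rebate, buyers effectively pay pb = ps − 33, where ps is the price sellers receive.
On the curves, pb = 390.5 - 0.5q and ps = 352/3 + (1/3)q; the wedge ps − pb = 33 gives 352/3 + (1/3)q − (390.5 - 0.5q) = 33, so q' = 367.4.
Then pb = 390.5 − 0.5·367.4 = 206.8 and ps = 352/3 + (1/3)·367.4 = 239.8.

q' = 367.4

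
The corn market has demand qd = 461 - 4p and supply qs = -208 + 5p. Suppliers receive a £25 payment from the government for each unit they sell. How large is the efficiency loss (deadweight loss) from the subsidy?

Deadweight loss = 6250/9

Pre-subsidy: 461 - 4p = -208 + 5p gives p* = 223/3, q* = 491/3.
With the subsidy, sellers receive ps = pb + 25 for each unit, where pb is the price buyers pay.
Supply in terms of pb becomes qs = -208 + 5(pb + 25) = -83 + 5pb. Setting this equal to demand: 461 - 4pb = -83 + 5pb, so pb = 544/9.
Sellers receive ps = 544/9 + 25 = 769/9; q' = 461 − 4·(544/9) = 1973/9.
The subsidy expands output by 1973/9 − 491/3 = 500/9 past the efficient level; on those units the gap between marginal cost and willingness to pay runs from 0 up to 25.
DWL = ½ × 25 × 500/9 = 6250/9.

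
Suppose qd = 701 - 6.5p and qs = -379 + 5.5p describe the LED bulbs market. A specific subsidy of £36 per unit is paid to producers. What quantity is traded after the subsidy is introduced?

q' = 223.25

Pre-subsidy: 701 - 6.5p = -379 + 5.5p gives p* = 90, q* = 116.
With the subsidy, sellers receive ps = pb + 36 for each unit, where pb is the price buyers pay.
Supply in terms of pb becomes qs = -379 + 5.5(pb + 36) = -181 + 5.5pb. Setting this equal to demand: 701 - 6.5pb = -181 + 5.5pb, so pb = 73.5.
Sellers receive ps = 73.5 + 36 = 109.5; q' = 701 − 6.5·73.5 = 223.25.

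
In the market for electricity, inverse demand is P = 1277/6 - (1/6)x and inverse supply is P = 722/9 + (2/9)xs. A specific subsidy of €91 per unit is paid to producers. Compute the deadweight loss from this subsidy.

Deadweight loss = €10647

Pre-subsidy: 1277/6 - (1/6)x = 722/9 + (2/9)x gives x* = 341 and P* = 156.
With the subsidy, sellers receive Ps = Pb + 91 for each unit, where Pb is the price buyers pay.
On the curves, Pb = 1277/6 - (1/6)x and Ps = 722/9 + (2/9)x; the wedge Ps − Pb = 91 gives 722/9 + (2/9)x − (1277/6 - (1/6)x) = 91, so x' = 575.
Then Pb = 1277/6 − (1/6)·575 = 117 and Ps = 722/9 + (2/9)·575 = 208.
The subsidy expands output by 575 − 341 = 234 past the efficient level; on those units the gap between marginal cost and willingness to pay runs from 0 up to 91.
DWL = ½ × 91 × 234 = 10647.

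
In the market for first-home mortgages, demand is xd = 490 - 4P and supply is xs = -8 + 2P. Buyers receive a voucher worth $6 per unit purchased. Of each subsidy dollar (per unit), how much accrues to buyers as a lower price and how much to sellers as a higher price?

Pre-subsidy: 490 - 4P = -8 + 2P gives P* = 83, x* = 158.
With the rebate, buyers effectively pay Pb = Ps − 6, where Ps is the price sellers receive.
Demand in terms of Ps becomes xd = 490 − 4(Ps − 6) = 514 - 4Ps. Setting this equal to supply: 514 - 4Ps = -8 + 2Ps, so Ps = 87.
Buyers pay Pb = 87 − 6 = 81; x' = -8 + 2·87 = 166.
Buyers' price falls by P* − Pb = 83 − 81 = 2; sellers' price rises by Ps − P* = 87 − 83 = 4.

Buyers gain $2 per unit; sellers gain $4 per unit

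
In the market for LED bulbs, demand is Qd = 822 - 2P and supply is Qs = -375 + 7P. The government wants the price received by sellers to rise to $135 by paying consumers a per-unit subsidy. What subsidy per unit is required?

At a seller price of 135, quantity supplied is -375 + 7·135 = 570.
Buyers absorb 570 only when they pay Pb with 822 − 2·Pb = 570, i.e. Pb = 126.
s = Ps − Pb = 135 − 126 = 9.

Required subsidy s = $9 per unit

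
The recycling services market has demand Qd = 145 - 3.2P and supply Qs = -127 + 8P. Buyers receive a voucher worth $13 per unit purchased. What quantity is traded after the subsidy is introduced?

Q' = 97

Pre-subsidy: 145 - 3.2P = -127 + 8P gives P* = 170/7, Q* = 471/7.
With the rebate, buyers effectively pay Pb = Ps − 13, where Ps is the price sellers receive.
Demand in terms of Ps becomes Qd = 145 − 3.2(Ps − 13) = 186.6 - 3.2Ps. Setting this equal to supply: 186.6 - 3.2Ps = -127 + 8Ps, so Ps = 28.
Buyers pay Pb = 28 − 13 = 15; Q' = -127 + 8·28 = 97.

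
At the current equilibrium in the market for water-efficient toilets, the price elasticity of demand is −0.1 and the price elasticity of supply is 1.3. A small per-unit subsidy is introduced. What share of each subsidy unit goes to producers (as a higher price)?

For a small subsidy around the equilibrium, the benefit split depends on the relative slopes, which at a point are proportional to the elasticities.
Buyer share = εs/(εs + |εd|) = 1.3/(1.3 + 0.1) = 13/14; seller share = |εd|/(εs + |εd|) = 1/14.
So producers capture 1/14 of the subsidy.

Producer share = 1/14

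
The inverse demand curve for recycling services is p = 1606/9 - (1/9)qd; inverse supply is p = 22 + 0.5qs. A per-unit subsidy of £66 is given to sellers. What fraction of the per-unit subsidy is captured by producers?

Pre-subsidy: 1606/9 - (1/9)q = 22 + 0.5q gives q* = 256 and p* = 150.
With the subsidy, sellers receive ps = pb + 66 for each unit, where pb is the price buyers pay.
On the curves, pb = 1606/9 - (1/9)q and ps = 22 + 0.5q; the wedge ps − pb = 66 gives 22 + 0.5q − (1606/9 - (1/9)q) = 66, so q' = 364.
Then pb = 1606/9 − (1/9)·364 = 138 and ps = 22 + 0.5·364 = 204.
Buyers' price falls by p* − pb = 150 − 138 = 12; sellers' price rises by ps − p* = 204 − 150 = 54.
So producers capture 54/66 = 9/11 of each unit of subsidy.

Producer share = 9/11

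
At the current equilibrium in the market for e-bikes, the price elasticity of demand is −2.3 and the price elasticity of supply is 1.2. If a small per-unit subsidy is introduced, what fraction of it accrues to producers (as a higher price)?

For a small subsidy around the equilibrium, the benefit split depends on the relative slopes, which at a point are proportional to the elasticities.
Buyer share = εs/(εs + |εd|) = 1.2/(1.2 + 2.3) = 12/35; seller share = |εd|/(εs + |εd|) = 23/35.
So producers capture 23/35 of the subsidy.

Producer share = 23/35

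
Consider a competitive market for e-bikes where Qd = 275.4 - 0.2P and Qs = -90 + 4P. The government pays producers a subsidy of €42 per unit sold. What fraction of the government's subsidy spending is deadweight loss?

Pre-subsidy: 275.4 - 0.2P = -90 + 4P gives P* = 87, Q* = 258.
With the subsidy, sellers receive Ps = Pb + 42 for each unit, where Pb is the price buyers pay.
Supply in terms of Pb becomes Qs = -90 + 4(Pb + 42) = 78 + 4Pb. Setting this equal to demand: 275.4 - 0.2Pb = 78 + 4Pb, so Pb = 47.
Sellers receive Ps = 47 + 42 = 89; Q' = 275.4 − 0.2·47 = 266.
ΔCS = ½(258 + 266)(87 − 47) = 10480; ΔPS = ½(258 + 266)(89 − 87) = 524.
Government spending = 42 × 266 = 11172.
DWL = ½ × 42 × (266 − 258) = 168; fraction = 168 / 11172 = 2/133.

DWL / government spending = 2/133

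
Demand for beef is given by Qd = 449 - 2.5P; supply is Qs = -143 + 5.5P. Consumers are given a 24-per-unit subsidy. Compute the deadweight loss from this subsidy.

Deadweight loss = 495

Pre-subsidy: 449 - 2.5P = -143 + 5.5P gives P* = 74, Q* = 264.
With the rebate, buyers effectively pay Pb = Ps − 24, where Ps is the price sellers receive.
Demand in terms of Ps becomes Qd = 449 − 2.5(Ps − 24) = 509 - 2.5Ps. Setting this equal to supply: 509 - 2.5Ps = -143 + 5.5Ps, so Ps = 81.5.
Buyers pay Pb = 81.5 − 24 = 57.5; Q' = -143 + 5.5·81.5 = 305.25.
The subsidy expands output by 305.25 − 264 = 41.25 past the efficient level; on those units the gap between marginal cost and willingness to pay runs from 0 up to 24.
DWL = ½ × 24 × 41.25 = 495.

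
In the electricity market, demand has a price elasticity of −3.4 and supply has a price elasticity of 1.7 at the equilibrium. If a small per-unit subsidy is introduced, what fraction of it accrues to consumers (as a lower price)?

For a small subsidy around the equilibrium, the benefit split depends on the relative slopes, which at a point are proportional to the elasticities.
Buyer share = εs/(εs + |εd|) = 1.7/(1.7 + 3.4) = 1/3; seller share = |εd|/(εs + |εd|) = 2/3.

Consumer share = 1/3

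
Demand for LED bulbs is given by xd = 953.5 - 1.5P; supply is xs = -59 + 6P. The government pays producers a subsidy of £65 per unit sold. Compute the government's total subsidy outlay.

Government cost = £53885

Pre-subsidy: 953.5 - 1.5P = -59 + 6P gives P* = 135, x* = 751.
With the subsidy, sellers receive Ps = Pb + 65 for each unit, where Pb is the price buyers pay.
Supply in terms of Pb becomes xs = -59 + 6(Pb + 65) = 331 + 6Pb. Setting this equal to demand: 953.5 - 1.5Pb = 331 + 6Pb, so Pb = 83.
Sellers receive Ps = 83 + 65 = 148; x' = 953.5 − 1.5·83 = 829.
Government outlay = subsidy × quantity = 65 × 829 = 53885.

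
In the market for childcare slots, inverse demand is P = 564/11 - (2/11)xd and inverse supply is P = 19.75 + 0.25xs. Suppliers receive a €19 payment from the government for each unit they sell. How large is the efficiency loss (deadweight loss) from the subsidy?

Deadweight loss = €418

Pre-subsidy: 564/11 - (2/11)x = 19.75 + 0.25x gives x* = 73 and P* = 38.
With the subsidy, sellers receive Ps = Pb + 19 for each unit, where Pb is the price buyers pay.
On the curves, Pb = 564/11 - (2/11)x and Ps = 19.75 + 0.25x; the wedge Ps − Pb = 19 gives 19.75 + 0.25x − (564/11 - (2/11)x) = 19, so x' = 117.
Then Pb = 564/11 − (2/11)·117 = 30 and Ps = 19.75 + 0.25·117 = 49.
The subsidy expands output by 117 − 73 = 44 past the efficient level; on those units the gap between marginal cost and willingness to pay runs from 0 up to 19.
DWL = ½ × 19 × 44 = 418.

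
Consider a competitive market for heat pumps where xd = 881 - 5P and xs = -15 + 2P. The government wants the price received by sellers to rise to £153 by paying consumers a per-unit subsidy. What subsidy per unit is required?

Required subsidy s = £35 per unit

At a seller price of 153, quantity supplied is -15 + 2·153 = 291.
Buyers absorb 291 only when they pay Pb with 881 − 5·Pb = 291, i.e. Pb = 118.
s = Ps − Pb = 153 − 118 = 35.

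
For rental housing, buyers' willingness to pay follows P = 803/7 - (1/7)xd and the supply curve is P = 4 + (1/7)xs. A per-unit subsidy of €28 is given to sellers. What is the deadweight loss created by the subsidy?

Deadweight loss = €1372

Pre-subsidy: 803/7 - (1/7)x = 4 + (1/7)x gives x* = 387.5 and P* = 831/14.
With the subsidy, sellers receive Ps = Pb + 28 for each unit, where Pb is the price buyers pay.
On the curves, Pb = 803/7 - (1/7)x and Ps = 4 + (1/7)x; the wedge Ps − Pb = 28 gives 4 + (1/7)x − (803/7 - (1/7)x) = 28, so x' = 485.5.
Then Pb = 803/7 − (1/7)·485.5 = 635/14 and Ps = 4 + (1/7)·485.5 = 1027/14.
The subsidy expands output by 485.5 − 387.5 = 98 past the efficient level; on those units the gap between marginal cost and willingness to pay runs from 0 up to 28.
DWL = ½ × 28 × 98 = 1372.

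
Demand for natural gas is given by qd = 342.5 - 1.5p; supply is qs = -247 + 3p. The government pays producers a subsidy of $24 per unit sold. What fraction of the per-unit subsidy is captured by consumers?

Consumer share = 2/3

Pre-subsidy: 342.5 - 1.5p = -247 + 3p gives p* = 131, q* = 146.
With the subsidy, sellers receive ps = pb + 24 for each unit, where pb is the price buyers pay.
Supply in terms of pb becomes qs = -247 + 3(pb + 24) = -175 + 3pb. Setting this equal to demand: 342.5 - 1.5pb = -175 + 3pb, so pb = 115.
Sellers receive ps = 115 + 24 = 139; q' = 342.5 − 1.5·115 = 170.
Buyers' price falls by p* − pb = 131 − 115 = 16; sellers' price rises by ps − p* = 139 − 131 = 8.
So consumers capture 16/24 = 2/3 of each unit of subsidy.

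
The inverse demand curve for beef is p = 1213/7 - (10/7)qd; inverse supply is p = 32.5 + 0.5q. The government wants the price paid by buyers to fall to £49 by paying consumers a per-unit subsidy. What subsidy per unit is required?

At a buyer price of 49, quantity demanded is 121.3 − 0.7·49 = 87.
Sellers supply 87 only when they receive ps = 32.5 + 0.5·87 = 76.
s = ps − pb = 76 − 49 = 27.

Required subsidy s = £27 per unit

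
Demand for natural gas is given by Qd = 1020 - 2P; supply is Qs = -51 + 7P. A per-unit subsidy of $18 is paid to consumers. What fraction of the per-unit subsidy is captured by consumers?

Consumer share = 7/9

Pre-subsidy: 1020 - 2P = -51 + 7P gives P* = 119, Q* = 782.
With the rebate, buyers effectively pay Pb = Ps − 18, where Ps is the price sellers receive.
Demand in terms of Ps becomes Qd = 1020 − 2(Ps − 18) = 1056 - 2Ps. Setting this equal to supply: 1056 - 2Ps = -51 + 7Ps, so Ps = 123.
Buyers pay Pb = 123 − 18 = 105; Q' = -51 + 7·123 = 810.
Buyers' price falls by P* − Pb = 119 − 105 = 14; sellers' price rises by Ps − P* = 123 − 119 = 4.
So consumers capture 14/18 = 7/9 of each unit of subsidy.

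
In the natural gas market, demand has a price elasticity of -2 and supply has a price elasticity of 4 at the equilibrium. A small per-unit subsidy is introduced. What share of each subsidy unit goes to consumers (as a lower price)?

Consumer share = 2/3

For a small subsidy around the equilibrium, the benefit split depends on the relative slopes, which at a point are proportional to the elasticities.
Buyer share = εs/(εs + |εd|) = 4/(4 + 2) = 2/3; seller share = |εd|/(εs + |εd|) = 1/3.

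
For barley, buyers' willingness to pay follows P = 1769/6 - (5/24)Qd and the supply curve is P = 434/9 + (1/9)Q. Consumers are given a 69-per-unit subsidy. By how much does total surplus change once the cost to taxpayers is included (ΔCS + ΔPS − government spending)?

Net change in total surplus = -7452

Pre-subsidy: 1769/6 - (5/24)Q = 434/9 + (1/9)Q gives Q* = 772 and P* = 134.
With the rebate, buyers effectively pay Pb = Ps − 69, where Ps is the price sellers receive.
On the curves, Pb = 1769/6 - (5/24)Q and Ps = 434/9 + (1/9)Q; the wedge Ps − Pb = 69 gives 434/9 + (1/9)Q − (1769/6 - (5/24)Q) = 69, so Q' = 988.
Then Pb = 1769/6 − (5/24)·988 = 89 and Ps = 434/9 + (1/9)·988 = 158.
ΔCS = ½(772 + 988)(134 − 89) = 39600; ΔPS = ½(772 + 988)(158 − 134) = 21120.
Government spending = 69 × 988 = 68172.
Net change = 39600 + 21120 − 68172 = -7452. The loss equals the DWL triangle ½·69·216.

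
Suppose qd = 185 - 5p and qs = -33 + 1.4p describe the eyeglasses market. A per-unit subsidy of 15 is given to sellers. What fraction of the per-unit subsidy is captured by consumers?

Pre-subsidy: 185 - 5p = -33 + 1.4p gives p* = 34.0625, q* = 14.6875.
With the subsidy, sellers receive ps = pb + 15 for each unit, where pb is the price buyers pay.
Supply in terms of pb becomes qs = -33 + 1.4(pb + 15) = -12 + 1.4pb. Setting this equal to demand: 185 - 5pb = -12 + 1.4pb, so pb = 30.78125.
Sellers receive ps = 30.78125 + 15 = 45.78125; q' = 185 − 5·30.78125 = 31.09375.
Buyers' price falls by p* − pb = 34.0625 − 30.78125 = 3.28125; sellers' price rises by ps − p* = 45.78125 − 34.0625 = 11.71875.
So consumers capture 3.28125/15 = 0.21875 of each unit of subsidy.

Consumer share = 0.21875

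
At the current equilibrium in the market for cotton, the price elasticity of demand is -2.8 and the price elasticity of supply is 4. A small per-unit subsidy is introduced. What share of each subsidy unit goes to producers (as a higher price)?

For a small subsidy around the equilibrium, the benefit split depends on the relative slopes, which at a point are proportional to the elasticities.
Buyer share = εs/(εs + |εd|) = 4/(4 + 2.8) = 10/17; seller share = |εd|/(εs + |εd|) = 7/17.
So producers capture 7/17 of the subsidy.

Producer share = 7/17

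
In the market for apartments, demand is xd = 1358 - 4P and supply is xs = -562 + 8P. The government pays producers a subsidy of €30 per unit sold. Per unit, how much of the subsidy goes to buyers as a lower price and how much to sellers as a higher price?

Buyers gain €20 per unit; sellers gain €10 per unit

Pre-subsidy: 1358 - 4P = -562 + 8P gives P* = 160, x* = 718.
With the subsidy, sellers receive Ps = Pb + 30 for each unit, where Pb is the price buyers pay.
Supply in terms of Pb becomes xs = -562 + 8(Pb + 30) = -322 + 8Pb. Setting this equal to demand: 1358 - 4Pb = -322 + 8Pb, so Pb = 140.
Sellers receive Ps = 140 + 30 = 170; x' = 1358 − 4·140 = 798.
Buyers' price falls by P* − Pb = 160 − 140 = 20; sellers' price rises by Ps − P* = 170 − 160 = 10.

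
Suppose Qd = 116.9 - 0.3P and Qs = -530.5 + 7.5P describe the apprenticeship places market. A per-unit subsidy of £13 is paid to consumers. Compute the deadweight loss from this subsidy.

Deadweight loss = £24.375

Pre-subsidy: 116.9 - 0.3P = -530.5 + 7.5P gives P* = 83, Q* = 92.
With the rebate, buyers effectively pay Pb = Ps − 13, where Ps is the price sellers receive.
Demand in terms of Ps becomes Qd = 116.9 − 0.3(Ps − 13) = 120.8 - 0.3Ps. Setting this equal to supply: 120.8 - 0.3Ps = -530.5 + 7.5Ps, so Ps = 83.5.
Buyers pay Pb = 83.5 − 13 = 70.5; Q' = -530.5 + 7.5·83.5 = 95.75.
The subsidy expands output by 95.75 − 92 = 3.75 past the efficient level; on those units the gap between marginal cost and willingness to pay runs from 0 up to 13.
DWL = ½ × 13 × 3.75 = 24.375.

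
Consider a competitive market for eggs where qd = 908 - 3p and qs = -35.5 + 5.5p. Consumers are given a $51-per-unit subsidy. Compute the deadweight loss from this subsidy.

Deadweight loss = $2524.5

Pre-subsidy: 908 - 3p = -35.5 + 5.5p gives p* = 111, q* = 575.
With the rebate, buyers effectively pay pb = ps − 51, where ps is the price sellers receive.
Demand in terms of ps becomes qd = 908 − 3(ps − 51) = 1061 - 3ps. Setting this equal to supply: 1061 - 3ps = -35.5 + 5.5ps, so ps = 129.
Buyers pay pb = 129 − 51 = 78; q' = -35.5 + 5.5·129 = 674.
The subsidy expands output by 674 − 575 = 99 past the efficient level; on those units the gap between marginal cost and willingness to pay runs from 0 up to 51.
DWL = ½ × 51 × 99 = 2524.5.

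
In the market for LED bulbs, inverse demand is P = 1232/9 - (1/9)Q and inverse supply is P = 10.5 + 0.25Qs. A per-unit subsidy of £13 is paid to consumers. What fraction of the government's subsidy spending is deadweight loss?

DWL / government spending = 9/193

Pre-subsidy: 1232/9 - (1/9)Q = 10.5 + 0.25Q gives Q* = 350 and P* = 98.
With the rebate, buyers effectively pay Pb = Ps − 13, where Ps is the price sellers receive.
On the curves, Pb = 1232/9 - (1/9)Q and Ps = 10.5 + 0.25Q; the wedge Ps − Pb = 13 gives 10.5 + 0.25Q − (1232/9 - (1/9)Q) = 13, so Q' = 386.
Then Pb = 1232/9 − (1/9)·386 = 94 and Ps = 10.5 + 0.25·386 = 107.
ΔCS = ½(350 + 386)(98 − 94) = 1472; ΔPS = ½(350 + 386)(107 − 98) = 3312.
Government spending = 13 × 386 = 5018.
DWL = ½ × 13 × (386 − 350) = 234; fraction = 234 / 5018 = 9/193.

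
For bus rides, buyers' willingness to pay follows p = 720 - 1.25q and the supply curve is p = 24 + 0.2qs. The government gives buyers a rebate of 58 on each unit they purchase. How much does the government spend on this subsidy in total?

Pre-subsidy: 720 - 1.25q = 24 + 0.2q gives q* = 480 and p* = 120.
With the rebate, buyers effectively pay pb = ps − 58, where ps is the price sellers receive.
On the curves, pb = 720 - 1.25q and ps = 24 + 0.2q; the wedge ps − pb = 58 gives 24 + 0.2q − (720 - 1.25q) = 58, so q' = 520.
Then pb = 720 − 1.25·520 = 70 and ps = 24 + 0.2·520 = 128.
Government outlay = subsidy × quantity = 58 × 520 = 30160.

Government cost = 30160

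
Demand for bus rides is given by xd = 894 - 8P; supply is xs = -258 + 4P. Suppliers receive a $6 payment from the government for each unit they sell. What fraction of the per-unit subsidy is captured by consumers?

Consumer share = 1/3

Pre-subsidy: 894 - 8P = -258 + 4P gives P* = 96, x* = 126.
With the subsidy, sellers receive Ps = Pb + 6 for each unit, where Pb is the price buyers pay.
Supply in terms of Pb becomes xs = -258 + 4(Pb + 6) = -234 + 4Pb. Setting this equal to demand: 894 - 8Pb = -234 + 4Pb, so Pb = 94.
Sellers receive Ps = 94 + 6 = 100; x' = 894 − 8·94 = 142.
Buyers' price falls by P* − Pb = 96 − 94 = 2; sellers' price rises by Ps − P* = 100 − 96 = 4.
So consumers capture 2/6 = 1/3 of each unit of subsidy.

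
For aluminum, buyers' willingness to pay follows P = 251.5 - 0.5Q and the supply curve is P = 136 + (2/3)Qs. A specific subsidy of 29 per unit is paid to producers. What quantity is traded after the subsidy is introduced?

Q' = 867/7

Pre-subsidy: 251.5 - 0.5Q = 136 + (2/3)Q gives Q* = 99 and P* = 202.
With the subsidy, sellers receive Ps = Pb + 29 for each unit, where Pb is the price buyers pay.
On the curves, Pb = 251.5 - 0.5Q and Ps = 136 + (2/3)Q; the wedge Ps − Pb = 29 gives 136 + (2/3)Q − (251.5 - 0.5Q) = 29, so Q' = 867/7.
Then Pb = 251.5 − 0.5·(867/7) = 1327/7 and Ps = 136 + (2/3)·(867/7) = 1530/7.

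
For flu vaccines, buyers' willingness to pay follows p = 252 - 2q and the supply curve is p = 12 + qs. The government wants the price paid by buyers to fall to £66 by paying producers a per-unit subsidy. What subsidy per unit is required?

Required subsidy s = £39 per unit

At a buyer price of 66, quantity demanded is 126 − 0.5·66 = 93.
Sellers supply 93 only when they receive ps = 12 + 1·93 = 105.
s = ps − pb = 105 − 66 = 39.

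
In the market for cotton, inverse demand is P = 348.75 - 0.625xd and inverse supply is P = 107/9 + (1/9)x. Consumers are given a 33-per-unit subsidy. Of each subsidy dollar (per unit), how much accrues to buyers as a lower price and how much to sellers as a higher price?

Buyers gain 1485/53 per unit; sellers gain 264/53 per unit

Pre-subsidy: 348.75 - 0.625x = 107/9 + (1/9)x gives x* = 24254/53 and P* = 3325/53.
With the rebate, buyers effectively pay Pb = Ps − 33, where Ps is the price sellers receive.
On the curves, Pb = 348.75 - 0.625x and Ps = 107/9 + (1/9)x; the wedge Ps − Pb = 33 gives 107/9 + (1/9)x − (348.75 - 0.625x) = 33, so x' = 26630/53.
Then Pb = 348.75 − 0.625·(26630/53) = 1840/53 and Ps = 107/9 + (1/9)·(26630/53) = 3589/53.
Buyers' price falls by P* − Pb = 3325/53 − 1840/53 = 1485/53; sellers' price rises by Ps − P* = 3589/53 − 3325/53 = 264/53.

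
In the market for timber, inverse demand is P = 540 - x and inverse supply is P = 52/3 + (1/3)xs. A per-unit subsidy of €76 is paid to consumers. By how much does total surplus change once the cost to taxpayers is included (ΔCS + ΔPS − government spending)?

Net change in total surplus = -€2166

Pre-subsidy: 540 - x = 52/3 + (1/3)x gives x* = 392 and P* = 148.
With the rebate, buyers effectively pay Pb = Ps − 76, where Ps is the price sellers receive.
On the curves, Pb = 540 - x and Ps = 52/3 + (1/3)x; the wedge Ps − Pb = 76 gives 52/3 + (1/3)x − (540 - x) = 76, so x' = 449.
Then Pb = 540 − 1·449 = 91 and Ps = 52/3 + (1/3)·449 = 167.
ΔCS = ½(392 + 449)(148 − 91) = 23968.5; ΔPS = ½(392 + 449)(167 − 148) = 7989.5.
Government spending = 76 × 449 = 34124.
Net change = 23968.5 + 7989.5 − 34124 = -2166. The loss equals the DWL triangle ½·76·57.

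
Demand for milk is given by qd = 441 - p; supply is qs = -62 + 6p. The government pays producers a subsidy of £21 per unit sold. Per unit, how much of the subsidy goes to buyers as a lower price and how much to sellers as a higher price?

Buyers gain £18 per unit; sellers gain £3 per unit

Pre-subsidy: 441 - p = -62 + 6p gives p* = 503/7, q* = 2584/7.
With the subsidy, sellers receive ps = pb + 21 for each unit, where pb is the price buyers pay.
Supply in terms of pb becomes qs = -62 + 6(pb + 21) = 64 + 6pb. Setting this equal to demand: 441 - pb = 64 + 6pb, so pb = 377/7.
Sellers receive ps = 377/7 + 21 = 524/7; q' = 441 − 1·(377/7) = 2710/7.
Buyers' price falls by p* − pb = 503/7 − 377/7 = 18; sellers' price rises by ps − p* = 524/7 − 503/7 = 3.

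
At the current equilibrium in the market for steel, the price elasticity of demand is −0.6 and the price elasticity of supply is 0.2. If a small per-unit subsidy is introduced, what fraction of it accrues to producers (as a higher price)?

For a small subsidy around the equilibrium, the benefit split depends on the relative slopes, which at a point are proportional to the elasticities.
Buyer share = εs/(εs + |εd|) = 0.2/(0.2 + 0.6) = 0.25; seller share = |εd|/(εs + |εd|) = 0.75.
So producers capture 0.75 of the subsidy.

Producer share = 0.75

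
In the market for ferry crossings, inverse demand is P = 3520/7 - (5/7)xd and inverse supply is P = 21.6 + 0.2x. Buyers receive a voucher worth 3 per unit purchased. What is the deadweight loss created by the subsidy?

Deadweight loss = 4.921875

Pre-subsidy: 3520/7 - (5/7)x = 21.6 + 0.2x gives x* = 526.375 and P* = 126.875.
With the rebate, buyers effectively pay Pb = Ps − 3, where Ps is the price sellers receive.
On the curves, Pb = 3520/7 - (5/7)x and Ps = 21.6 + 0.2x; the wedge Ps − Pb = 3 gives 21.6 + 0.2x − (3520/7 - (5/7)x) = 3, so x' = 529.65625.
Then Pb = 3520/7 − (5/7)·529.65625 = 124.53125 and Ps = 21.6 + 0.2·529.65625 = 127.53125.
The subsidy expands output by 529.65625 − 526.375 = 3.28125 past the efficient level; on those units the gap between marginal cost and willingness to pay runs from 0 up to 3.
DWL = ½ × 3 × 3.28125 = 4.921875.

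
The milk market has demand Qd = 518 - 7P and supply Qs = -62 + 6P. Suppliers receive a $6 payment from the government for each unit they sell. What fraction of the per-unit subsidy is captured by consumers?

Consumer share = 6/13

Pre-subsidy: 518 - 7P = -62 + 6P gives P* = 580/13, Q* = 2674/13.
With the subsidy, sellers receive Ps = Pb + 6 for each unit, where Pb is the price buyers pay.
Supply in terms of Pb becomes Qs = -62 + 6(Pb + 6) = -26 + 6Pb. Setting this equal to demand: 518 - 7Pb = -26 + 6Pb, so Pb = 544/13.
Sellers receive Ps = 544/13 + 6 = 622/13; Q' = 518 − 7·(544/13) = 2926/13.
Buyers' price falls by P* − Pb = 580/13 − 544/13 = 36/13; sellers' price rises by Ps − P* = 622/13 − 580/13 = 42/13.
So consumers capture (36/13)/6 = 6/13 of each unit of subsidy.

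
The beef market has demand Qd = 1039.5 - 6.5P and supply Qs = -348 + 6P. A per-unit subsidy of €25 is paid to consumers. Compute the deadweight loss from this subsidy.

Deadweight loss = €975

Pre-subsidy: 1039.5 - 6.5P = -348 + 6P gives P* = 111, Q* = 318.
With the rebate, buyers effectively pay Pb = Ps − 25, where Ps is the price sellers receive.
Demand in terms of Ps becomes Qd = 1039.5 − 6.5(Ps − 25) = 1202 - 6.5Ps. Setting this equal to supply: 1202 - 6.5Ps = -348 + 6Ps, so Ps = 124.
Buyers pay Pb = 124 − 25 = 99; Q' = -348 + 6·124 = 396.
The subsidy expands output by 396 − 318 = 78 past the efficient level; on those units the gap between marginal cost and willingness to pay runs from 0 up to 25.
DWL = ½ × 25 × 78 = 975.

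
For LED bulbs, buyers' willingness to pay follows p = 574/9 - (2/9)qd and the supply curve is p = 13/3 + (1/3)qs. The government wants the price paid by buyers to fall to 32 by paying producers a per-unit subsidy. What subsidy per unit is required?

Required subsidy s = 20 per unit

At a buyer price of 32, quantity demanded is 287 − 4.5·32 = 143.
Sellers supply 143 only when they receive ps = 13/3 + (1/3)·143 = 52.
s = ps − pb = 52 − 32 = 20.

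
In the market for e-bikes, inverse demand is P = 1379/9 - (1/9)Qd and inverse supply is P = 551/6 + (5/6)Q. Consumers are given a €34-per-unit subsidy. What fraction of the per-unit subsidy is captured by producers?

Pre-subsidy: 1379/9 - (1/9)Q = 551/6 + (5/6)Q gives Q* = 65 and P* = 146.
With the rebate, buyers effectively pay Pb = Ps − 34, where Ps is the price sellers receive.
On the curves, Pb = 1379/9 - (1/9)Q and Ps = 551/6 + (5/6)Q; the wedge Ps − Pb = 34 gives 551/6 + (5/6)Q − (1379/9 - (1/9)Q) = 34, so Q' = 101.
Then Pb = 1379/9 − (1/9)·101 = 142 and Ps = 551/6 + (5/6)·101 = 176.
Buyers' price falls by P* − Pb = 146 − 142 = 4; sellers' price rises by Ps − P* = 176 − 146 = 30.
So producers capture 30/34 = 15/17 of each unit of subsidy.

Producer share = 15/17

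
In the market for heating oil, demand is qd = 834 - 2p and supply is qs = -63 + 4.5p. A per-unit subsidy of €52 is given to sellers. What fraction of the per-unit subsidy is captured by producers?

Producer share = 4/13

Pre-subsidy: 834 - 2p = -63 + 4.5p gives p* = 138, q* = 558.
With the subsidy, sellers receive ps = pb + 52 for each unit, where pb is the price buyers pay.
Supply in terms of pb becomes qs = -63 + 4.5(pb + 52) = 171 + 4.5pb. Setting this equal to demand: 834 - 2pb = 171 + 4.5pb, so pb = 102.
Sellers receive ps = 102 + 52 = 154; q' = 834 − 2·102 = 630.
Buyers' price falls by p* − pb = 138 − 102 = 36; sellers' price rises by ps − p* = 154 − 138 = 16.
So producers capture 16/52 = 4/13 of each unit of subsidy.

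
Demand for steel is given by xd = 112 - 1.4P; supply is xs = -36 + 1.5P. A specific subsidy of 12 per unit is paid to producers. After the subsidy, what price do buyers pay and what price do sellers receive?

Buyers pay 1300/29; sellers receive 1648/29

Pre-subsidy: 112 - 1.4P = -36 + 1.5P gives P* = 1480/29, x* = 1176/29.
With the subsidy, sellers receive Ps = Pb + 12 for each unit, where Pb is the price buyers pay.
Supply in terms of Pb becomes xs = -36 + 1.5(Pb + 12) = -18 + 1.5Pb. Setting this equal to demand: 112 - 1.4Pb = -18 + 1.5Pb, so Pb = 1300/29.
Sellers receive Ps = 1300/29 + 12 = 1648/29; x' = 112 − 1.4·(1300/29) = 1428/29.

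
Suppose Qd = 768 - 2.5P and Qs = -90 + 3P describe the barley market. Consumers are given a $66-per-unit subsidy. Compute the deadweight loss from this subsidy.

Pre-subsidy: 768 - 2.5P = -90 + 3P gives P* = 156, Q* = 378.
With the rebate, buyers effectively pay Pb = Ps − 66, where Ps is the price sellers receive.
Demand in terms of Ps becomes Qd = 768 − 2.5(Ps − 66) = 933 - 2.5Ps. Setting this equal to supply: 933 - 2.5Ps = -90 + 3Ps, so Ps = 186.
Buyers pay Pb = 186 − 66 = 120; Q' = -90 + 3·186 = 468.
The subsidy expands output by 468 − 378 = 90 past the efficient level; on those units the gap between marginal cost and willingness to pay runs from 0 up to 66.
DWL = ½ × 66 × 90 = 2970.

Deadweight loss = $2970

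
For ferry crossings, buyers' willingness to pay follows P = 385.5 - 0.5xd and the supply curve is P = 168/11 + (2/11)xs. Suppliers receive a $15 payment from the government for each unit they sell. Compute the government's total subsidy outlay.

Government cost = $8475

Pre-subsidy: 385.5 - 0.5x = 168/11 + (2/11)x gives x* = 543 and P* = 114.
With the subsidy, sellers receive Ps = Pb + 15 for each unit, where Pb is the price buyers pay.
On the curves, Pb = 385.5 - 0.5x and Ps = 168/11 + (2/11)x; the wedge Ps − Pb = 15 gives 168/11 + (2/11)x − (385.5 - 0.5x) = 15, so x' = 565.
Then Pb = 385.5 − 0.5·565 = 103 and Ps = 168/11 + (2/11)·565 = 118.
Government outlay = subsidy × quantity = 15 × 565 = 8475.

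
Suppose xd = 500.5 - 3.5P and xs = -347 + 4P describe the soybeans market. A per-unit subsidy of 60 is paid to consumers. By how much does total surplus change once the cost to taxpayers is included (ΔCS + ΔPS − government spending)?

Net change in total surplus = -3360

Pre-subsidy: 500.5 - 3.5P = -347 + 4P gives P* = 113, x* = 105.
With the rebate, buyers effectively pay Pb = Ps − 60, where Ps is the price sellers receive.
Demand in terms of Ps becomes xd = 500.5 − 3.5(Ps − 60) = 710.5 - 3.5Ps. Setting this equal to supply: 710.5 - 3.5Ps = -347 + 4Ps, so Ps = 141.
Buyers pay Pb = 141 − 60 = 81; x' = -347 + 4·141 = 217.
ΔCS = ½(105 + 217)(113 − 81) = 5152; ΔPS = ½(105 + 217)(141 − 113) = 4508.
Government spending = 60 × 217 = 13020.
Net change = 5152 + 4508 − 13020 = -3360. The loss equals the DWL triangle ½·60·112.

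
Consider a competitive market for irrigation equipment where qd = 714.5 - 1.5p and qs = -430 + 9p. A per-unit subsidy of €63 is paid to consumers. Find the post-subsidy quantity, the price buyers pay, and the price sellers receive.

q' = 632; buyers pay €55; sellers receive €118

Pre-subsidy: 714.5 - 1.5p = -430 + 9p gives p* = 109, q* = 551.
With the rebate, buyers effectively pay pb = ps − 63, where ps is the price sellers receive.
Demand in terms of ps becomes qd = 714.5 − 1.5(ps − 63) = 809 - 1.5ps. Setting this equal to supply: 809 - 1.5ps = -430 + 9ps, so ps = 118.
Buyers pay pb = 118 − 63 = 55; q' = -430 + 9·118 = 632.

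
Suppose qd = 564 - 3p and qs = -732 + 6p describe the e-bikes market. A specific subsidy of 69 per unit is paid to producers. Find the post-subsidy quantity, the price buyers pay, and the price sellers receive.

q' = 270; buyers pay 98; sellers receive 167

Pre-subsidy: 564 - 3p = -732 + 6p gives p* = 144, q* = 132.
With the subsidy, sellers receive ps = pb + 69 for each unit, where pb is the price buyers pay.
Supply in terms of pb becomes qs = -732 + 6(pb + 69) = -318 + 6pb. Setting this equal to demand: 564 - 3pb = -318 + 6pb, so pb = 98.
Sellers receive ps = 98 + 69 = 167; q' = 564 − 3·98 = 270.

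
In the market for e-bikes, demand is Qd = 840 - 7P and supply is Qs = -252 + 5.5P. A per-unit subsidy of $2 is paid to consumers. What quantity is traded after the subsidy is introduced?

Pre-subsidy: 840 - 7P = -252 + 5.5P gives P* = 87.36, Q* = 228.48.
With the rebate, buyers effectively pay Pb = Ps − 2, where Ps is the price sellers receive.
Demand in terms of Ps becomes Qd = 840 − 7(Ps − 2) = 854 - 7Ps. Setting this equal to supply: 854 - 7Ps = -252 + 5.5Ps, so Ps = 88.48.
Buyers pay Pb = 88.48 − 2 = 86.48; Q' = -252 + 5.5·88.48 = 234.64.

Q' = 234.64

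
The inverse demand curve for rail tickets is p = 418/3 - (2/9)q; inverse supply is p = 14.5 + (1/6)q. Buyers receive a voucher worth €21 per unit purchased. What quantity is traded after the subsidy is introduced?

q' = 375

Pre-subsidy: 418/3 - (2/9)q = 14.5 + (1/6)q gives q* = 321 and p* = 68.
With the rebate, buyers effectively pay pb = ps − 21, where ps is the price sellers receive.
On the curves, pb = 418/3 - (2/9)q and ps = 14.5 + (1/6)q; the wedge ps − pb = 21 gives 14.5 + (1/6)q − (418/3 - (2/9)q) = 21, so q' = 375.
Then pb = 418/3 − (2/9)·375 = 56 and ps = 14.5 + (1/6)·375 = 77.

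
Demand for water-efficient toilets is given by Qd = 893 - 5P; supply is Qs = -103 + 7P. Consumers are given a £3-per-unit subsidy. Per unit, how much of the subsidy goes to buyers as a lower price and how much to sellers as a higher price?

Pre-subsidy: 893 - 5P = -103 + 7P gives P* = 83, Q* = 478.
With the rebate, buyers effectively pay Pb = Ps − 3, where Ps is the price sellers receive.
Demand in terms of Ps becomes Qd = 893 − 5(Ps − 3) = 908 - 5Ps. Setting this equal to supply: 908 - 5Ps = -103 + 7Ps, so Ps = 84.25.
Buyers pay Pb = 84.25 − 3 = 81.25; Q' = -103 + 7·84.25 = 486.75.
Buyers' price falls by P* − Pb = 83 − 81.25 = 1.75; sellers' price rises by Ps − P* = 84.25 − 83 = 1.25.

Buyers gain £1.75 per unit; sellers gain £1.25 per unit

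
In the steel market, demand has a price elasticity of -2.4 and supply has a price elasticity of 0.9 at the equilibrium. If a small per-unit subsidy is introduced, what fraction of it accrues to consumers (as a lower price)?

For a small subsidy around the equilibrium, the benefit split depends on the relative slopes, which at a point are proportional to the elasticities.
Buyer share = εs/(εs + |εd|) = 0.9/(0.9 + 2.4) = 3/11; seller share = |εd|/(εs + |εd|) = 8/11.

Consumer share = 3/11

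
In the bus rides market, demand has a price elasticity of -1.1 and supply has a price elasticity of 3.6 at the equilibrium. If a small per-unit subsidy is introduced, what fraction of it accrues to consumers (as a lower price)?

Consumer share = 36/47

For a small subsidy around the equilibrium, the benefit split depends on the relative slopes, which at a point are proportional to the elasticities.
Buyer share = εs/(εs + |εd|) = 3.6/(3.6 + 1.1) = 36/47; seller share = |εd|/(εs + |εd|) = 11/47.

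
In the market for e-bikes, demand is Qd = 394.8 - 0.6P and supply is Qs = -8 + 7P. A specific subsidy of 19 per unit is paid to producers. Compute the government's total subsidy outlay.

Pre-subsidy: 394.8 - 0.6P = -8 + 7P gives P* = 53, Q* = 363.
With the subsidy, sellers receive Ps = Pb + 19 for each unit, where Pb is the price buyers pay.
Supply in terms of Pb becomes Qs = -8 + 7(Pb + 19) = 125 + 7Pb. Setting this equal to demand: 394.8 - 0.6Pb = 125 + 7Pb, so Pb = 35.5.
Sellers receive Ps = 35.5 + 19 = 54.5; Q' = 394.8 − 0.6·35.5 = 373.5.
Government outlay = subsidy × quantity = 19 × 373.5 = 7096.5.

Government cost = 7096.5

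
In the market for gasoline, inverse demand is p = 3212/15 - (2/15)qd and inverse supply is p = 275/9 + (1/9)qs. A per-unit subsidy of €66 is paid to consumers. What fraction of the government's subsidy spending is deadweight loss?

Pre-subsidy: 3212/15 - (2/15)q = 275/9 + (1/9)q gives q* = 751 and p* = 114.
With the rebate, buyers effectively pay pb = ps − 66, where ps is the price sellers receive.
On the curves, pb = 3212/15 - (2/15)q and ps = 275/9 + (1/9)q; the wedge ps − pb = 66 gives 275/9 + (1/9)q − (3212/15 - (2/15)q) = 66, so q' = 1021.
Then pb = 3212/15 − (2/15)·1021 = 78 and ps = 275/9 + (1/9)·1021 = 144.
ΔCS = ½(751 + 1021)(114 − 78) = 31896; ΔPS = ½(751 + 1021)(144 − 114) = 26580.
Government spending = 66 × 1021 = 67386.
DWL = ½ × 66 × (1021 − 751) = 8910; fraction = 8910 / 67386 = 135/1021.

DWL / government spending = 135/1021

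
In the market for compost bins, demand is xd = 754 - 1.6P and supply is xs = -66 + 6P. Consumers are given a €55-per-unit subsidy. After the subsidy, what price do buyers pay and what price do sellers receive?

Pre-subsidy: 754 - 1.6P = -66 + 6P gives P* = 2050/19, x* = 11046/19.
With the rebate, buyers effectively pay Pb = Ps − 55, where Ps is the price sellers receive.
Demand in terms of Ps becomes xd = 754 − 1.6(Ps − 55) = 842 - 1.6Ps. Setting this equal to supply: 842 - 1.6Ps = -66 + 6Ps, so Ps = 2270/19.
Buyers pay Pb = 2270/19 − 55 = 1225/19; x' = -66 + 6·(2270/19) = 12366/19.

Buyers pay 1225/19; sellers receive 2270/19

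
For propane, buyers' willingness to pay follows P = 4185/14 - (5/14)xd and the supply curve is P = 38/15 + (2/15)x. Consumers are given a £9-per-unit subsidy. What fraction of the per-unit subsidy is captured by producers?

Pre-subsidy: 4185/14 - (5/14)x = 38/15 + (2/15)x gives x* = 62243/103 and P* = 8560/103.
With the rebate, buyers effectively pay Pb = Ps − 9, where Ps is the price sellers receive.
On the curves, Pb = 4185/14 - (5/14)x and Ps = 38/15 + (2/15)x; the wedge Ps − Pb = 9 gives 38/15 + (2/15)x − (4185/14 - (5/14)x) = 9, so x' = 64133/103.
Then Pb = 4185/14 − (5/14)·(64133/103) = 7885/103 and Ps = 38/15 + (2/15)·(64133/103) = 8812/103.
Buyers' price falls by P* − Pb = 8560/103 − 7885/103 = 675/103; sellers' price rises by Ps − P* = 8812/103 − 8560/103 = 252/103.
So producers capture (252/103)/9 = 28/103 of each unit of subsidy.

Producer share = 28/103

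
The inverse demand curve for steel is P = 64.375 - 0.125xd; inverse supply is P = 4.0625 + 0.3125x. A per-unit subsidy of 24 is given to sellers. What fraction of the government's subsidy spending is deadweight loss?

Pre-subsidy: 64.375 - 0.125x = 4.0625 + 0.3125x gives x* = 965/7 and P* = 330/7.
With the subsidy, sellers receive Ps = Pb + 24 for each unit, where Pb is the price buyers pay.
On the curves, Pb = 64.375 - 0.125x and Ps = 4.0625 + 0.3125x; the wedge Ps − Pb = 24 gives 4.0625 + 0.3125x − (64.375 - 0.125x) = 24, so x' = 1349/7.
Then Pb = 64.375 − 0.125·(1349/7) = 282/7 and Ps = 4.0625 + 0.3125·(1349/7) = 450/7.
ΔCS = ½(965/7 + 1349/7)(330/7 − 282/7) = 55536/49; ΔPS = ½(965/7 + 1349/7)(450/7 − 330/7) = 138840/49.
Government spending = 24 × 1349/7 = 32376/7.
DWL = ½ × 24 × (1349/7 − 965/7) = 4608/7; fraction = (4608/7) / (32376/7) = 192/1349.

DWL / government spending = 192/1349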